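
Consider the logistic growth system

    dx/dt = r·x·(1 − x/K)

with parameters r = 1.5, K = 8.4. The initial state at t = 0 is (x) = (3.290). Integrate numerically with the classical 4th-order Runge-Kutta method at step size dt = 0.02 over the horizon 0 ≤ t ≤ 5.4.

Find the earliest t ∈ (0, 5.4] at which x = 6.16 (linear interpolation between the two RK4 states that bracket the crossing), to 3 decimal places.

t = 0.968

t=0.000: state=(3.290)
step 1 (dt=0.02): k1=(3.002), k2=(3.012), k3=(3.012), k4=(3.021); state += dt/6·(k1+2k2+2k3+k4)
t=0.020: state=(3.350)
t=0.040: state=(3.411)
t=0.060: state=(3.472)
continuing one RK4 step at a time; state shown every 10 steps (Δt=0.2):
t=0.200: state=(3.906)
t=0.400: state=(4.535)
t=0.600: state=(5.149)
t=0.800: state=(5.723)
t=0.960: state=(6.140)
next step: t=0.980: state=(6.190) — x has crossed 6.16
linear interpolation between t=0.960 (6.14038) and t=0.980 (6.18959) → t≈0.968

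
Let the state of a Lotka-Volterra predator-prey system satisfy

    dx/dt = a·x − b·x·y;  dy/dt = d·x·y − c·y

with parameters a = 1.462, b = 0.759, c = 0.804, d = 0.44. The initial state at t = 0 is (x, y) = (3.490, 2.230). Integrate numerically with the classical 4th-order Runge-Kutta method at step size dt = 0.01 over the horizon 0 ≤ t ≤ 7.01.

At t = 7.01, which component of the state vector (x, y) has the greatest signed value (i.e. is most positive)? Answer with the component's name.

largest component: y

t=0.000: state=(3.490, 2.230)
step 1 (dt=0.01): k1=(-0.805, 1.631), k2=(-0.825, 1.633), k3=(-0.825, 1.633), k4=(-0.846, 1.635); state += dt/6·(k1+2k2+2k3+k4)
t=0.010: state=(3.482, 2.246)
t=0.020: state=(3.473, 2.263)
t=0.030: state=(3.464, 2.279)
continuing one RK4 step at a time; state shown every 25 steps (Δt=0.25):
t=0.250: state=(3.169, 2.636)
t=0.500: state=(2.677, 2.977)
t=0.750: state=(2.147, 3.174)
t=1.000: state=(1.685, 3.202)
t=1.250: state=(1.335, 3.089)
t=1.500: state=(1.090, 2.884)
t=1.750: state=(0.931, 2.635)
t=2.000: state=(0.834, 2.373)
t=2.250: state=(0.785, 2.121)
t=2.500: state=(0.773, 1.890)
t=2.750: state=(0.794, 1.684)
t=3.000: state=(0.846, 1.507)
t=3.250: state=(0.930, 1.359)
t=3.500: state=(1.048, 1.239)
t=3.750: state=(1.205, 1.146)
t=4.000: state=(1.406, 1.082)
t=4.250: state=(1.657, 1.047)
t=4.500: state=(1.959, 1.044)
t=4.750: state=(2.310, 1.080)
t=5.000: state=(2.693, 1.162)
t=5.250: state=(3.075, 1.306)
t=5.500: state=(3.392, 1.526)
t=5.750: state=(3.559, 1.833)
t=6.000: state=(3.497, 2.215)
t=6.250: state=(3.185, 2.622)
t=6.500: state=(2.697, 2.966)
t=6.750: state=(2.166, 3.169)
t=7.000: state=(1.701, 3.204)
t=7.010: state=(1.684, 3.202)
compare at T: x=1.684, y=3.202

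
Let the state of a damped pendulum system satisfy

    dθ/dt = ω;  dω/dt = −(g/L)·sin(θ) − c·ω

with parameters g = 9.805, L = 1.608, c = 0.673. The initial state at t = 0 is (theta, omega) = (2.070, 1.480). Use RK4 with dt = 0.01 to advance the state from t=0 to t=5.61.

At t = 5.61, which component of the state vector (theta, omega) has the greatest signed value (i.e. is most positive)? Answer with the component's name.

t=0.000: state=(2.070, 1.480)
step 1 (dt=0.01): k1=(1.480, -6.350), k2=(1.448, -6.306), k3=(1.448, -6.307), k4=(1.417, -6.264); state += dt/6·(k1+2k2+2k3+k4)
t=0.010: state=(2.084, 1.417)
t=0.020: state=(2.098, 1.355)
t=0.030: state=(2.112, 1.293)
continuing one RK4 step at a time; state shown every 20 steps (Δt=0.2):
t=0.200: state=(2.249, 0.359)
t=0.400: state=(2.226, -0.571)
t=0.600: state=(2.023, -1.460)
t=0.800: state=(1.640, -2.369)
t=1.000: state=(1.082, -3.174)
t=1.200: state=(0.401, -3.529)
t=1.400: state=(-0.278, -3.137)
t=1.600: state=(-0.812, -2.135)
t=1.800: state=(-1.118, -0.916)
t=2.000: state=(-1.183, 0.250)
t=2.200: state=(-1.030, 1.245)
t=2.400: state=(-0.703, 1.960)
t=2.600: state=(-0.275, 2.245)
t=2.800: state=(0.160, 2.017)
t=3.000: state=(0.504, 1.377)
t=3.200: state=(0.698, 0.544)
t=3.400: state=(0.723, -0.280)
t=3.600: state=(0.596, -0.952)
t=3.800: state=(0.360, -1.360)
t=4.000: state=(0.075, -1.432)
t=4.200: state=(-0.191, -1.177)
t=4.400: state=(-0.381, -0.696)
t=4.600: state=(-0.464, -0.130)
t=4.800: state=(-0.436, 0.391)
t=5.000: state=(-0.317, 0.767)
t=5.200: state=(-0.144, 0.931)
t=5.400: state=(0.040, 0.869)
t=5.600: state=(0.192, 0.621)
t=5.610: state=(0.198, 0.605)
compare at T: theta=0.198, omega=0.605

largest component: omega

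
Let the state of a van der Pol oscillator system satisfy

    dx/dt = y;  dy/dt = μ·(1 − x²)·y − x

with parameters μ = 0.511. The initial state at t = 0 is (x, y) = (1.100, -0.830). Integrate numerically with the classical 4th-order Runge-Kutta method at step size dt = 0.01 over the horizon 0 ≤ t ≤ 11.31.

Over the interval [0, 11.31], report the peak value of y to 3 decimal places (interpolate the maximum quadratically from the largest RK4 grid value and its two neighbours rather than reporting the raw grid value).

t=0.000: state=(1.100, -0.830)
step 1 (dt=0.01): k1=(-0.830, -1.011), k2=(-0.835, -1.010), k3=(-0.835, -1.010), k4=(-0.840, -1.009); state += dt/6·(k1+2k2+2k3+k4)
t=0.010: state=(1.092, -0.840)
t=0.020: state=(1.083, -0.850)
t=0.030: state=(1.075, -0.860)
continuing one RK4 step at a time; state shown every 50 steps (Δt=0.5):
t=0.500: state=(0.559, -1.335)
t=1.000: state=(-0.231, -1.799)
t=1.500: state=(-1.142, -1.667)
t=2.000: state=(-1.728, -0.601)
t=2.500: state=(-1.773, 0.341)
t=3.000: state=(-1.454, 0.897)
t=3.500: state=(-0.887, 1.377)
t=4.000: state=(-0.062, 1.929)
t=4.500: state=(0.981, 2.075)
t=5.000: state=(1.783, 0.966)
t=5.500: state=(1.947, -0.200)
t=6.000: state=(1.681, -0.806)
t=6.500: state=(1.166, -1.252)
t=7.000: state=(0.413, -1.785)
t=7.500: state=(-0.609, -2.216)
t=8.000: state=(-1.601, -1.495)
t=8.500: state=(-1.990, -0.123)
t=9.000: state=(-1.837, 0.641)
t=9.500: state=(-1.400, 1.094)
t=10.000: state=(-0.737, 1.578)
t=10.500: state=(0.195, 2.132)
t=11.000: state=(1.277, 1.960)
t=11.310: state=(1.768, 1.146)
largest grid value and its neighbours: y(10.700)=2.23169, y(10.710)=2.23191, y(10.720)=2.23156
parabola through these three points peaks at t≈10.709 with y≈2.23191

max y = 2.232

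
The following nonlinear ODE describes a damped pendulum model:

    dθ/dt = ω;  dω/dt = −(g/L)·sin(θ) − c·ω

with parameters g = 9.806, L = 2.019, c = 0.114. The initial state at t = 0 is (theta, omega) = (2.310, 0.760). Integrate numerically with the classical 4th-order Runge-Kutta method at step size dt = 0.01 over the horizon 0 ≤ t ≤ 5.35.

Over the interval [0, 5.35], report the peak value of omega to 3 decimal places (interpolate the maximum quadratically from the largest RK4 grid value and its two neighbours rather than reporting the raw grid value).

max omega = 3.568

t=0.000: state=(2.310, 0.760)
step 1 (dt=0.01): k1=(0.760, -3.676), k2=(0.742, -3.661), k3=(0.742, -3.662), k4=(0.723, -3.647); state += dt/6·(k1+2k2+2k3+k4)
t=0.010: state=(2.317, 0.723)
t=0.020: state=(2.324, 0.687)
t=0.030: state=(2.331, 0.651)
continuing one RK4 step at a time; state shown every 20 steps (Δt=0.2):
t=0.200: state=(2.392, 0.068)
t=0.400: state=(2.339, -0.599)
t=0.600: state=(2.148, -1.328)
t=0.800: state=(1.800, -2.172)
t=1.000: state=(1.275, -3.072)
t=1.200: state=(0.585, -3.763)
t=1.400: state=(-0.190, -3.862)
t=1.600: state=(-0.913, -3.274)
t=1.800: state=(-1.475, -2.313)
t=2.000: state=(-1.836, -1.310)
t=2.200: state=(-2.004, -0.385)
t=2.400: state=(-1.993, 0.492)
t=2.600: state=(-1.806, 1.384)
t=2.800: state=(-1.437, 2.305)
t=3.000: state=(-0.890, 3.129)
t=3.200: state=(-0.212, 3.557)
t=3.400: state=(0.489, 3.342)
t=3.600: state=(1.088, 2.587)
t=3.800: state=(1.509, 1.606)
t=4.000: state=(1.730, 0.614)
t=4.200: state=(1.757, -0.343)
t=4.400: state=(1.593, -1.288)
t=4.600: state=(1.243, -2.205)
t=4.800: state=(0.722, -2.952)
t=5.000: state=(0.091, -3.263)
t=5.200: state=(-0.542, -2.973)
t=5.350: state=(-0.950, -2.432)
largest grid value and its neighbours: omega(3.230)=3.56759, omega(3.240)=3.56777, omega(3.250)=3.56623
parabola through these three points peaks at t≈3.236 with omega≈3.56791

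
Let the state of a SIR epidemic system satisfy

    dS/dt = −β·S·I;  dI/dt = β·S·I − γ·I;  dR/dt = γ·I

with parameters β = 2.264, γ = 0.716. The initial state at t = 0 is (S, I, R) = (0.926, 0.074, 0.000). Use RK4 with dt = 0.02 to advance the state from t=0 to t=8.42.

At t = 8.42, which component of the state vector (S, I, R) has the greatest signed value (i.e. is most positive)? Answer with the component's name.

t=0.000: state=(0.926, 0.074, 0.000)
step 1 (dt=0.02): k1=(-0.155, 0.102, 0.053), k2=(-0.157, 0.103, 0.054), k3=(-0.157, 0.103, 0.054), k4=(-0.159, 0.104, 0.054); state += dt/6·(k1+2k2+2k3+k4)
t=0.020: state=(0.923, 0.076, 0.001)
t=0.040: state=(0.920, 0.078, 0.002)
t=0.060: state=(0.916, 0.080, 0.003)
continuing one RK4 step at a time; state shown every 25 steps (Δt=0.5):
t=0.500: state=(0.823, 0.140, 0.037)
t=1.000: state=(0.669, 0.228, 0.103)
t=1.500: state=(0.492, 0.308, 0.200)
t=2.000: state=(0.339, 0.343, 0.318)
t=2.500: state=(0.231, 0.330, 0.440)
t=3.000: state=(0.162, 0.287, 0.551)
t=3.500: state=(0.121, 0.235, 0.644)
t=4.000: state=(0.095, 0.185, 0.719)
t=4.500: state=(0.079, 0.143, 0.778)
t=5.000: state=(0.069, 0.109, 0.823)
t=5.500: state=(0.062, 0.082, 0.857)
t=6.000: state=(0.057, 0.061, 0.882)
t=6.500: state=(0.054, 0.045, 0.901)
t=7.000: state=(0.051, 0.034, 0.915)
t=7.500: state=(0.050, 0.025, 0.925)
t=8.000: state=(0.048, 0.018, 0.933)
t=8.420: state=(0.048, 0.014, 0.938)
compare at T: S=0.048, I=0.014, R=0.938

largest component: R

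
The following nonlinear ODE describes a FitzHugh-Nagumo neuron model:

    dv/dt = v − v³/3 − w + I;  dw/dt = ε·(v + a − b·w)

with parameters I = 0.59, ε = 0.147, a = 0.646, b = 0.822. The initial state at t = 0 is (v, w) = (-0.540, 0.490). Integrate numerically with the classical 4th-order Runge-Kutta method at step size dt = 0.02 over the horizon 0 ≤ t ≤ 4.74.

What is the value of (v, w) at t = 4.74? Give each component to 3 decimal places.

t=0.000: state=(-0.540, 0.490)
step 1 (dt=0.02): k1=(-0.388, -0.044), k2=(-0.390, -0.044), k3=(-0.390, -0.044), k4=(-0.392, -0.045); state += dt/6·(k1+2k2+2k3+k4)
t=0.020: state=(-0.548, 0.489)
t=0.040: state=(-0.556, 0.488)
t=0.060: state=(-0.564, 0.487)
continuing one RK4 step at a time; state shown every 10 steps (Δt=0.2):
t=0.200: state=(-0.622, 0.480)
t=0.400: state=(-0.712, 0.468)
t=0.600: state=(-0.809, 0.454)
t=0.800: state=(-0.910, 0.437)
t=1.000: state=(-1.010, 0.417)
t=1.200: state=(-1.106, 0.395)
t=1.400: state=(-1.193, 0.371)
t=1.600: state=(-1.268, 0.345)
t=1.800: state=(-1.330, 0.318)
t=2.000: state=(-1.378, 0.290)
t=2.200: state=(-1.413, 0.261)
t=2.400: state=(-1.436, 0.232)
t=2.600: state=(-1.450, 0.203)
t=2.800: state=(-1.456, 0.175)
t=3.000: state=(-1.455, 0.147)
t=3.200: state=(-1.450, 0.120)
t=3.400: state=(-1.441, 0.094)
t=3.600: state=(-1.429, 0.069)
t=3.800: state=(-1.415, 0.045)
t=4.000: state=(-1.400, 0.022)
t=4.200: state=(-1.382, -0.000)
t=4.400: state=(-1.364, -0.022)
t=4.600: state=(-1.345, -0.042)
t=4.740: state=(-1.331, -0.055)

(v, w) = (-1.331, -0.055)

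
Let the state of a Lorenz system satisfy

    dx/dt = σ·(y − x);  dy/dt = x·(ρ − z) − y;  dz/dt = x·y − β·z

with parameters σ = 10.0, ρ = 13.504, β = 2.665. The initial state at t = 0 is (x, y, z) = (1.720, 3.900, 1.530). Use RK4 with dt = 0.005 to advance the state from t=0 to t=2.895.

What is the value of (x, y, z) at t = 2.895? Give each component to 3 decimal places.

(x, y, z) = (3.082, 3.021, 10.372)

t=0.000: state=(1.720, 3.900, 1.530)
step 1 (dt=0.005): k1=(21.800, 16.695, 2.631), k2=(21.672, 17.294, 2.900), k3=(21.691, 17.288, 2.899), k4=(21.580, 17.881, 3.173); state += dt/6·(k1+2k2+2k3+k4)
t=0.005: state=(1.828, 3.986, 1.545)
t=0.010: state=(1.936, 4.079, 1.562)
t=0.015: state=(2.043, 4.177, 1.582)
continuing one RK4 step at a time; state shown every 20 steps (Δt=0.1):
t=0.100: state=(4.003, 6.648, 2.519)
t=0.200: state=(7.207, 10.868, 6.354)
t=0.300: state=(10.423, 12.380, 14.577)
t=0.400: state=(9.774, 6.563, 20.227)
t=0.500: state=(5.607, 1.442, 17.999)
t=0.600: state=(2.436, 0.317, 14.029)
t=0.700: state=(1.122, 0.440, 10.796)
t=0.800: state=(0.797, 0.738, 8.316)
t=0.900: state=(0.904, 1.156, 6.439)
t=1.000: state=(1.299, 1.851, 5.076)
t=1.100: state=(2.063, 3.076, 4.250)
t=1.200: state=(3.422, 5.178, 4.249)
t=1.300: state=(5.642, 8.309, 5.974)
t=1.400: state=(8.441, 11.012, 10.814)
t=1.500: state=(9.752, 9.347, 17.015)
t=1.600: state=(7.673, 4.448, 18.402)
t=1.700: state=(4.524, 1.867, 15.646)
t=1.800: state=(2.639, 1.482, 12.458)
t=1.900: state=(2.020, 1.845, 9.864)
t=2.000: state=(2.160, 2.580, 7.951)
t=2.100: state=(2.842, 3.797, 6.784)
t=2.200: state=(4.104, 5.689, 6.645)
t=2.300: state=(5.988, 8.106, 8.195)
t=2.400: state=(8.011, 9.663, 11.956)
t=2.500: state=(8.683, 8.176, 16.031)
t=2.600: state=(7.144, 4.898, 16.862)
t=2.700: state=(4.918, 2.981, 14.900)
t=2.800: state=(3.507, 2.627, 12.390)
t=2.895: state=(3.082, 3.021, 10.372)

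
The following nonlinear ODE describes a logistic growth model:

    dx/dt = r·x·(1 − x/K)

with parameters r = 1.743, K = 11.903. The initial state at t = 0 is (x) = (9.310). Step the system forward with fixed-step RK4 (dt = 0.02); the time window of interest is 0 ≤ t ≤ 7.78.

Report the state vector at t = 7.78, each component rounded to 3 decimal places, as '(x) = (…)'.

t=0.000: state=(9.310)
step 1 (dt=0.02): k1=(3.535), k2=(3.500), k3=(3.500), k4=(3.465); state += dt/6·(k1+2k2+2k3+k4)
t=0.020: state=(9.380)
t=0.040: state=(9.449)
t=0.060: state=(9.516)
continuing one RK4 step at a time; state shown every 25 steps (Δt=0.5):
t=0.500: state=(10.661)
t=1.000: state=(11.350)
t=1.500: state=(11.665)
t=2.000: state=(11.802)
t=2.500: state=(11.861)
t=3.000: state=(11.885)
t=3.500: state=(11.896)
t=4.000: state=(11.900)
t=4.500: state=(11.902)
t=5.000: state=(11.902)
t=5.500: state=(11.903)
t=6.000: state=(11.903)
t=6.500: state=(11.903)
t=7.000: state=(11.903)
t=7.500: state=(11.903)
t=7.780: state=(11.903)

(x) = (11.903)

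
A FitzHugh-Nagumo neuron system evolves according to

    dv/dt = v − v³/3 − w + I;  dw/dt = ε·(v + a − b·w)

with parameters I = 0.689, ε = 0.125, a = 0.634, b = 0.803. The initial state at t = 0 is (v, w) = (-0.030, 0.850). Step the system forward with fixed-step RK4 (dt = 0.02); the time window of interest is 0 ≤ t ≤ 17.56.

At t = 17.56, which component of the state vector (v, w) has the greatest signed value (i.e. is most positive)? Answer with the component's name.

t=0.000: state=(-0.030, 0.850)
step 1 (dt=0.02): k1=(-0.191, -0.010), k2=(-0.193, -0.010), k3=(-0.193, -0.010), k4=(-0.195, -0.010); state += dt/6·(k1+2k2+2k3+k4)
t=0.020: state=(-0.034, 0.850)
t=0.040: state=(-0.038, 0.850)
t=0.060: state=(-0.042, 0.849)
continuing one RK4 step at a time; state shown every 50 steps (Δt=1):
t=1.000: state=(-0.341, 0.825)
t=2.000: state=(-0.970, 0.745)
t=3.000: state=(-1.507, 0.597)
t=4.000: state=(-1.598, 0.428)
t=5.000: state=(-1.536, 0.275)
t=6.000: state=(-1.442, 0.147)
t=7.000: state=(-1.339, 0.043)
t=8.000: state=(-1.228, -0.038)
t=9.000: state=(-1.105, -0.098)
t=10.000: state=(-0.961, -0.136)
t=11.000: state=(-0.775, -0.151)
t=12.000: state=(-0.490, -0.138)
t=13.000: state=(0.079, -0.078)
t=14.000: state=(1.244, 0.080)
t=15.000: state=(1.842, 0.344)
t=16.000: state=(1.813, 0.606)
t=17.000: state=(1.713, 0.833)
t=17.560: state=(1.653, 0.945)
compare at T: v=1.653, w=0.945

largest component: v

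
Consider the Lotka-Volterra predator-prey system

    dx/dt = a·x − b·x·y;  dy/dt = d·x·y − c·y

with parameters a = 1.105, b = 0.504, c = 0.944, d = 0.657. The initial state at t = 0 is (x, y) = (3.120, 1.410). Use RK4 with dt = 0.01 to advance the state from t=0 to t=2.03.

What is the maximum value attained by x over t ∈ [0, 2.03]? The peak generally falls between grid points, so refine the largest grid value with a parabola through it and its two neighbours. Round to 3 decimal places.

max x = 3.375

t=0.000: state=(3.120, 1.410)
step 1 (dt=0.01): k1=(1.230, 1.559), k2=(1.221, 1.574), k3=(1.220, 1.574), k4=(1.210, 1.588); state += dt/6·(k1+2k2+2k3+k4)
t=0.010: state=(3.132, 1.426)
t=0.020: state=(3.144, 1.442)
t=0.030: state=(3.156, 1.458)
continuing one RK4 step at a time; state shown every 10 steps (Δt=0.1):
t=0.100: state=(3.232, 1.581)
t=0.200: state=(3.317, 1.784)
t=0.300: state=(3.366, 2.022)
t=0.400: state=(3.372, 2.297)
t=0.500: state=(3.329, 2.605)
t=0.600: state=(3.233, 2.941)
t=0.700: state=(3.086, 3.295)
t=0.800: state=(2.893, 3.649)
t=0.900: state=(2.665, 3.986)
t=1.000: state=(2.416, 4.286)
t=1.100: state=(2.160, 4.533)
t=1.200: state=(1.910, 4.714)
t=1.300: state=(1.677, 4.826)
t=1.400: state=(1.467, 4.868)
t=1.500: state=(1.282, 4.847)
t=1.600: state=(1.123, 4.773)
t=1.700: state=(0.989, 4.654)
t=1.800: state=(0.877, 4.502)
t=1.900: state=(0.784, 4.326)
t=2.000: state=(0.707, 4.134)
t=2.030: state=(0.687, 4.074)
largest grid value and its neighbours: x(0.350)=3.37471, x(0.360)=3.37511, x(0.370)=3.37504
parabola through these three points peaks at t≈0.364 with x≈3.37514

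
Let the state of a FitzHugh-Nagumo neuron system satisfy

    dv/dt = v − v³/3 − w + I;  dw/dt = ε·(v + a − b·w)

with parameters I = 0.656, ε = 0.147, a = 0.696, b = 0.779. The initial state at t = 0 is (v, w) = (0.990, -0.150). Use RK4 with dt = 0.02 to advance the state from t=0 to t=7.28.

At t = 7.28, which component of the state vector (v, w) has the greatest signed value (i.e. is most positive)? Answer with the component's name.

largest component: w

t=0.000: state=(0.990, -0.150)
step 1 (dt=0.02): k1=(1.473, 0.265), k2=(1.470, 0.267), k3=(1.470, 0.267), k4=(1.467, 0.269); state += dt/6·(k1+2k2+2k3+k4)
t=0.020: state=(1.019, -0.145)
t=0.040: state=(1.049, -0.139)
t=0.060: state=(1.078, -0.134)
continuing one RK4 step at a time; state shown every 25 steps (Δt=0.5):
t=0.500: state=(1.609, 0.003)
t=1.000: state=(1.857, 0.178)
t=1.500: state=(1.884, 0.353)
t=2.000: state=(1.844, 0.516)
t=2.500: state=(1.786, 0.667)
t=3.000: state=(1.722, 0.805)
t=3.500: state=(1.657, 0.930)
t=4.000: state=(1.589, 1.044)
t=4.500: state=(1.520, 1.147)
t=5.000: state=(1.448, 1.239)
t=5.500: state=(1.373, 1.320)
t=6.000: state=(1.294, 1.392)
t=6.500: state=(1.209, 1.453)
t=7.000: state=(1.115, 1.505)
t=7.280: state=(1.059, 1.530)
compare at T: v=1.059, w=1.530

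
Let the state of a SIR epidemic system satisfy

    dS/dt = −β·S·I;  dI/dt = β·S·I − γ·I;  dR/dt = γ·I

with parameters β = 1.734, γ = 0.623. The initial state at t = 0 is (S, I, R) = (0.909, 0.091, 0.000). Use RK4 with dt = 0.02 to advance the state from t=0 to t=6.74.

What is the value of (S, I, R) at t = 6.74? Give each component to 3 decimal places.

t=0.000: state=(0.909, 0.091, 0.000)
step 1 (dt=0.02): k1=(-0.143, 0.087, 0.057), k2=(-0.145, 0.087, 0.057), k3=(-0.145, 0.087, 0.057), k4=(-0.146, 0.088, 0.058); state += dt/6·(k1+2k2+2k3+k4)
t=0.020: state=(0.906, 0.093, 0.001)
t=0.040: state=(0.903, 0.095, 0.002)
t=0.060: state=(0.900, 0.096, 0.004)
continuing one RK4 step at a time; state shown every 25 steps (Δt=0.5):
t=0.500: state=(0.823, 0.141, 0.036)
t=1.000: state=(0.709, 0.202, 0.089)
t=1.500: state=(0.580, 0.258, 0.161)
t=2.000: state=(0.456, 0.296, 0.248)
t=2.500: state=(0.350, 0.307, 0.343)
t=3.000: state=(0.269, 0.294, 0.437)
t=3.500: state=(0.211, 0.265, 0.524)
t=4.000: state=(0.171, 0.228, 0.601)
t=4.500: state=(0.142, 0.191, 0.666)
t=5.000: state=(0.122, 0.157, 0.721)
t=5.500: state=(0.108, 0.127, 0.765)
t=6.000: state=(0.098, 0.102, 0.800)
t=6.500: state=(0.091, 0.081, 0.829)
t=6.740: state=(0.088, 0.072, 0.840)

(S, I, R) = (0.088, 0.072, 0.840)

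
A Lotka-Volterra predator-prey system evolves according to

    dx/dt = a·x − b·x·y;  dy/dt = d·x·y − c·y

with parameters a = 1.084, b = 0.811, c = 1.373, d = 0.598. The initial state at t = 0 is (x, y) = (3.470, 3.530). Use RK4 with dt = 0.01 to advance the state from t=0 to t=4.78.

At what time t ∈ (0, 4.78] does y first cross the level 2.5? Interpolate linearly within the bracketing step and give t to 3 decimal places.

t = 0.919

t=0.000: state=(3.470, 3.530)
step 1 (dt=0.01): k1=(-6.173, 2.478), k2=(-6.152, 2.422), k3=(-6.152, 2.422), k4=(-6.130, 2.365); state += dt/6·(k1+2k2+2k3+k4)
t=0.010: state=(3.408, 3.554)
t=0.020: state=(3.347, 3.577)
t=0.030: state=(3.287, 3.599)
continuing one RK4 step at a time; state shown every 20 steps (Δt=0.2):
t=0.200: state=(2.365, 3.791)
t=0.400: state=(1.601, 3.639)
t=0.600: state=(1.135, 3.249)
t=0.800: state=(0.864, 2.778)
t=0.910: state=(0.769, 2.520)
next step: t=0.920: state=(0.762, 2.497) — y has crossed 2.5
linear interpolation between t=0.910 (2.52027) and t=0.920 (2.49730) → t≈0.919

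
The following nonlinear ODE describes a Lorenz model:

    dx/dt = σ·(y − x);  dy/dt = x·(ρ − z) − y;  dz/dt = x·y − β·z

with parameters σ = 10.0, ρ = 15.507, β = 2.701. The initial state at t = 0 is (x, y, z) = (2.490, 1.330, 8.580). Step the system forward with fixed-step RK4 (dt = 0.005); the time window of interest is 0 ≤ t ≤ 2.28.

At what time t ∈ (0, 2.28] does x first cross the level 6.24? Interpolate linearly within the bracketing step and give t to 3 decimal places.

t=0.000: state=(2.490, 1.330, 8.580)
step 1 (dt=0.005): k1=(-11.600, 15.918, -19.863), k2=(-10.912, 15.800, -19.669), k3=(-10.932, 15.811, -19.669), k4=(-10.263, 15.700, -19.477); state += dt/6·(k1+2k2+2k3+k4)
t=0.005: state=(2.435, 1.409, 8.482)
t=0.010: state=(2.387, 1.487, 8.385)
t=0.015: state=(2.345, 1.564, 8.291)
continuing one RK4 step at a time; state shown every 20 steps (Δt=0.1):
t=0.100: state=(2.322, 2.885, 6.971)
t=0.200: state=(3.405, 4.998, 6.298)
t=0.300: state=(5.538, 8.209, 7.414)
t=0.325: state=(6.235, 9.129, 8.166)
next step: t=0.330: state=(6.381, 9.311, 8.345) — x has crossed 6.24
linear interpolation between t=0.325 (6.23489) and t=0.330 (6.38051) → t≈0.325

t = 0.325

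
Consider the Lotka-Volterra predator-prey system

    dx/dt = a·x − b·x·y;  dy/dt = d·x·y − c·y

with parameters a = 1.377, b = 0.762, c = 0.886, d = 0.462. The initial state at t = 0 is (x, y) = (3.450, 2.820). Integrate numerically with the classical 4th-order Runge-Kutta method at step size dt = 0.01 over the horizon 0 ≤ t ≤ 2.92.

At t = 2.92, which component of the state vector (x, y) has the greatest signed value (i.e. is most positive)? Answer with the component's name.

largest component: y

t=0.000: state=(3.450, 2.820)
step 1 (dt=0.01): k1=(-2.663, 1.996), k2=(-2.679, 1.986), k3=(-2.679, 1.986), k4=(-2.694, 1.975); state += dt/6·(k1+2k2+2k3+k4)
t=0.010: state=(3.423, 2.840)
t=0.020: state=(3.396, 2.860)
t=0.030: state=(3.369, 2.879)
continuing one RK4 step at a time; state shown every 10 steps (Δt=0.1):
t=0.100: state=(3.170, 3.008)
t=0.200: state=(2.875, 3.165)
t=0.300: state=(2.580, 3.286)
t=0.400: state=(2.298, 3.366)
t=0.500: state=(2.037, 3.404)
t=0.600: state=(1.803, 3.404)
t=0.700: state=(1.598, 3.370)
t=0.800: state=(1.422, 3.307)
t=0.900: state=(1.272, 3.220)
t=1.000: state=(1.147, 3.116)
t=1.100: state=(1.042, 3.000)
t=1.200: state=(0.956, 2.875)
t=1.300: state=(0.886, 2.746)
t=1.400: state=(0.829, 2.614)
t=1.500: state=(0.783, 2.483)
t=1.600: state=(0.748, 2.354)
t=1.700: state=(0.721, 2.229)
t=1.800: state=(0.701, 2.108)
t=1.900: state=(0.688, 1.992)
t=2.000: state=(0.682, 1.882)
t=2.100: state=(0.680, 1.777)
t=2.200: state=(0.684, 1.679)
t=2.300: state=(0.694, 1.586)
t=2.400: state=(0.708, 1.499)
t=2.500: state=(0.727, 1.418)
t=2.600: state=(0.751, 1.343)
t=2.700: state=(0.780, 1.274)
t=2.800: state=(0.814, 1.209)
t=2.900: state=(0.854, 1.150)
t=2.920: state=(0.863, 1.139)
compare at T: x=0.863, y=1.139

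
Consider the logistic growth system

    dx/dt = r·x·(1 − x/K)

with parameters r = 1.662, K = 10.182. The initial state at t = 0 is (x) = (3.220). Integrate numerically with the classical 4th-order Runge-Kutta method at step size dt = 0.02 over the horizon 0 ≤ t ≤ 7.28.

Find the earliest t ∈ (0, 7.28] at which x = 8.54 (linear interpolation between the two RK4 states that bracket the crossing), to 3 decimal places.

t = 1.456

t=0.000: state=(3.220)
step 1 (dt=0.02): k1=(3.659), k2=(3.681), k3=(3.681), k4=(3.703); state += dt/6·(k1+2k2+2k3+k4)
t=0.020: state=(3.294)
t=0.040: state=(3.368)
t=0.060: state=(3.443)
continuing one RK4 step at a time; state shown every 25 steps (Δt=0.5):
t=0.500: state=(5.243)
t=1.000: state=(7.220)
t=1.440: state=(8.503)
next step: t=1.460: state=(8.549) — x has crossed 8.54
linear interpolation between t=1.440 (8.50296) and t=1.460 (8.54905) → t≈1.456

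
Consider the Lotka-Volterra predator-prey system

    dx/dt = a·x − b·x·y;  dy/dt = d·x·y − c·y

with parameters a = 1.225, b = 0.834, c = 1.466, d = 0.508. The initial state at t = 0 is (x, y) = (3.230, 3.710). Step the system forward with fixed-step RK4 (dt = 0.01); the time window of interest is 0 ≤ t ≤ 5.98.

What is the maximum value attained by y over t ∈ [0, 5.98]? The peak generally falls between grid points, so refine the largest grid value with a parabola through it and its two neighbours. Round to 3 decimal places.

max y = 3.729

t=0.000: state=(3.230, 3.710)
step 1 (dt=0.01): k1=(-6.037, 0.649), k2=(-5.990, 0.592), k3=(-5.989, 0.593), k4=(-5.941, 0.537); state += dt/6·(k1+2k2+2k3+k4)
t=0.010: state=(3.170, 3.716)
t=0.020: state=(3.111, 3.721)
t=0.030: state=(3.053, 3.724)
continuing one RK4 step at a time; state shown every 20 steps (Δt=0.2):
t=0.200: state=(2.224, 3.638)
t=0.400: state=(1.591, 3.285)
t=0.600: state=(1.221, 2.821)
t=0.800: state=(1.013, 2.355)
t=1.000: state=(0.906, 1.935)
t=1.200: state=(0.864, 1.578)
t=1.400: state=(0.870, 1.285)
t=1.600: state=(0.916, 1.049)
t=1.800: state=(0.998, 0.862)
t=2.000: state=(1.119, 0.716)
t=2.200: state=(1.281, 0.603)
t=2.400: state=(1.491, 0.518)
t=2.600: state=(1.757, 0.455)
t=2.800: state=(2.089, 0.412)
t=3.000: state=(2.497, 0.388)
t=3.200: state=(2.993, 0.382)
t=3.400: state=(3.584, 0.398)
t=3.600: state=(4.271, 0.442)
t=3.800: state=(5.036, 0.529)
t=4.000: state=(5.822, 0.685)
t=4.200: state=(6.500, 0.957)
t=4.400: state=(6.837, 1.411)
t=4.600: state=(6.543, 2.090)
t=4.800: state=(5.517, 2.892)
t=5.000: state=(4.110, 3.521)
t=5.200: state=(2.850, 3.729)
t=5.400: state=(1.977, 3.542)
t=5.600: state=(1.445, 3.136)
t=5.800: state=(1.138, 2.663)
t=5.980: state=(0.981, 2.252)
largest grid value and its neighbours: y(0.050)=3.72864, y(0.060)=3.72915, y(0.070)=3.72863
parabola through these three points peaks at t≈0.060 with y≈3.72915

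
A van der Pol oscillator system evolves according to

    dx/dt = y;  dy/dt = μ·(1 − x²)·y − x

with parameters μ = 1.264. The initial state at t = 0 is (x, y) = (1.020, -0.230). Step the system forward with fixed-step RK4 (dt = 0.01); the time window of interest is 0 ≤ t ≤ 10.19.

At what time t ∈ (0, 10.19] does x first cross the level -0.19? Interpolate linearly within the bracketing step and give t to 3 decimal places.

t = 1.238

t=0.000: state=(1.020, -0.230)
step 1 (dt=0.01): k1=(-0.230, -1.008), k2=(-0.235, -1.008), k3=(-0.235, -1.008), k4=(-0.240, -1.007); state += dt/6·(k1+2k2+2k3+k4)
t=0.010: state=(1.018, -0.240)
t=0.020: state=(1.015, -0.250)
t=0.030: state=(1.013, -0.260)
continuing one RK4 step at a time; state shown every 50 steps (Δt=0.5):
t=0.500: state=(0.778, -0.747)
t=1.000: state=(0.232, -1.513)
t=1.230: state=(-0.173, -2.027)
next step: t=1.240: state=(-0.194, -2.050) — x has crossed -0.19
linear interpolation between t=1.230 (-0.17338) and t=1.240 (-0.19376) → t≈1.238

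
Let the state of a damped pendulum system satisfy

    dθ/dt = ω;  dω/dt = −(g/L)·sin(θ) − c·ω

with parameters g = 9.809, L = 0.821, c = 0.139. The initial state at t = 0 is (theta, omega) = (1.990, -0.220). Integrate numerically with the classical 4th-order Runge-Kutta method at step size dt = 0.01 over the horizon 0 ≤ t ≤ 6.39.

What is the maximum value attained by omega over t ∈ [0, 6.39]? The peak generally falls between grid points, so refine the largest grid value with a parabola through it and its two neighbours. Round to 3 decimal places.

max omega = 5.224

t=0.000: state=(1.990, -0.220)
step 1 (dt=0.01): k1=(-0.220, -10.883), k2=(-0.274, -10.880), k3=(-0.274, -10.882), k4=(-0.329, -10.881); state += dt/6·(k1+2k2+2k3+k4)
t=0.010: state=(1.987, -0.329)
t=0.020: state=(1.983, -0.438)
t=0.030: state=(1.979, -0.547)
continuing one RK4 step at a time; state shown every 25 steps (Δt=0.25):
t=0.250: state=(1.590, -3.017)
t=0.500: state=(0.505, -5.396)
t=0.750: state=(-0.837, -4.711)
t=1.000: state=(-1.662, -1.791)
t=1.250: state=(-1.740, 1.150)
t=1.500: state=(-1.091, 3.980)
t=1.750: state=(0.120, 5.187)
t=2.000: state=(1.216, 3.182)
t=2.250: state=(1.635, 0.170)
t=2.500: state=(1.309, -2.755)
t=2.750: state=(0.324, -4.791)
t=3.000: state=(-0.826, -3.875)
t=3.250: state=(-1.455, -1.050)
t=3.500: state=(-1.345, 1.901)
t=3.750: state=(-0.550, 4.232)
t=4.000: state=(0.554, 4.061)
t=4.250: state=(1.280, 1.550)
t=4.500: state=(1.301, -1.367)
t=4.750: state=(0.635, -3.770)
t=5.000: state=(-0.397, -3.979)
t=5.250: state=(-1.143, -1.747)
t=5.500: state=(-1.225, 1.090)
t=5.750: state=(-0.634, 3.451)
t=6.000: state=(0.328, 3.776)
t=6.250: state=(1.048, 1.725)
t=6.390: state=(1.182, 0.192)
largest grid value and its neighbours: omega(1.710)=5.22337, omega(1.720)=5.22359, omega(1.730)=5.21759
parabola through these three points peaks at t≈1.715 with omega≈5.22426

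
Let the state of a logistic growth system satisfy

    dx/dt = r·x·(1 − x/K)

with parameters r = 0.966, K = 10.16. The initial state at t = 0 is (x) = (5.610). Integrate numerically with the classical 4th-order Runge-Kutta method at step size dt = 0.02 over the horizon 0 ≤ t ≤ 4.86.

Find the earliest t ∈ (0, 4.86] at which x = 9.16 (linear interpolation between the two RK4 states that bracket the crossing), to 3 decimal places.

t=0.000: state=(5.610)
step 1 (dt=0.02): k1=(2.427), k2=(2.424), k3=(2.424), k4=(2.422); state += dt/6·(k1+2k2+2k3+k4)
t=0.020: state=(5.658)
t=0.040: state=(5.707)
t=0.060: state=(5.755)
continuing one RK4 step at a time; state shown every 10 steps (Δt=0.2):
t=0.200: state=(6.089)
t=0.400: state=(6.550)
t=0.600: state=(6.986)
t=0.800: state=(7.392)
t=1.000: state=(7.763)
t=1.200: state=(8.099)
t=1.400: state=(8.398)
t=1.600: state=(8.662)
t=1.800: state=(8.893)
t=2.000: state=(9.092)
t=2.060: state=(9.146)
next step: t=2.080: state=(9.163) — x has crossed 9.16
linear interpolation between t=2.060 (9.14597) and t=2.080 (9.16347) → t≈2.076

t = 2.076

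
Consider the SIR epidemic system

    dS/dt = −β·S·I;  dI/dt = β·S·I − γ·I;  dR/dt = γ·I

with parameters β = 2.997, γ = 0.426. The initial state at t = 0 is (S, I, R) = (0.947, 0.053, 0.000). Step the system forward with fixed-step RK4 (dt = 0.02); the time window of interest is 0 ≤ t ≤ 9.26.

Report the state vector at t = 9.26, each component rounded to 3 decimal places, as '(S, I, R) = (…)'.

t=0.000: state=(0.947, 0.053, 0.000)
step 1 (dt=0.02): k1=(-0.150, 0.128, 0.023), k2=(-0.154, 0.131, 0.023), k3=(-0.154, 0.131, 0.023), k4=(-0.157, 0.134, 0.024); state += dt/6·(k1+2k2+2k3+k4)
t=0.020: state=(0.944, 0.056, 0.000)
t=0.040: state=(0.941, 0.058, 0.001)
t=0.060: state=(0.937, 0.061, 0.001)
continuing one RK4 step at a time; state shown every 25 steps (Δt=0.5):
t=0.500: state=(0.816, 0.163, 0.021)
t=1.000: state=(0.551, 0.372, 0.077)
t=1.500: state=(0.272, 0.551, 0.177)
t=2.000: state=(0.114, 0.585, 0.301)
t=2.500: state=(0.049, 0.530, 0.420)
t=3.000: state=(0.024, 0.451, 0.525)
t=3.500: state=(0.013, 0.374, 0.613)
t=4.000: state=(0.008, 0.307, 0.685)
t=4.500: state=(0.005, 0.250, 0.744)
t=5.000: state=(0.004, 0.204, 0.793)
t=5.500: state=(0.003, 0.165, 0.832)
t=6.000: state=(0.002, 0.134, 0.864)
t=6.500: state=(0.002, 0.109, 0.889)
t=7.000: state=(0.002, 0.088, 0.910)
t=7.500: state=(0.001, 0.071, 0.927)
t=8.000: state=(0.001, 0.058, 0.941)
t=8.500: state=(0.001, 0.047, 0.952)
t=9.000: state=(0.001, 0.038, 0.961)
t=9.260: state=(0.001, 0.034, 0.965)

(S, I, R) = (0.001, 0.034, 0.965)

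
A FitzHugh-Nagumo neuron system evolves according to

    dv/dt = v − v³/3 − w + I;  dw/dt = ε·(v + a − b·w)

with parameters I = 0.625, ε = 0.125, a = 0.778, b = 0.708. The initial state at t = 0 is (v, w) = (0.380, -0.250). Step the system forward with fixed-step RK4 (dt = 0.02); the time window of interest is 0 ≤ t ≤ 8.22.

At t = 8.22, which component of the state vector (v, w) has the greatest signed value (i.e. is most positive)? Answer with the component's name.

largest component: w

t=0.000: state=(0.380, -0.250)
step 1 (dt=0.02): k1=(1.237, 0.167), k2=(1.246, 0.168), k3=(1.246, 0.168), k4=(1.254, 0.170); state += dt/6·(k1+2k2+2k3+k4)
t=0.020: state=(0.405, -0.247)
t=0.040: state=(0.430, -0.243)
t=0.060: state=(0.456, -0.240)
continuing one RK4 step at a time; state shown every 25 steps (Δt=0.5):
t=0.500: state=(1.076, -0.147)
t=1.000: state=(1.655, -0.008)
t=1.500: state=(1.870, 0.149)
t=2.000: state=(1.890, 0.306)
t=2.500: state=(1.853, 0.455)
t=3.000: state=(1.800, 0.594)
t=3.500: state=(1.742, 0.724)
t=4.000: state=(1.681, 0.845)
t=4.500: state=(1.619, 0.957)
t=5.000: state=(1.554, 1.060)
t=5.500: state=(1.487, 1.155)
t=6.000: state=(1.416, 1.241)
t=6.500: state=(1.340, 1.319)
t=7.000: state=(1.259, 1.389)
t=7.500: state=(1.169, 1.451)
t=8.000: state=(1.068, 1.504)
t=8.220: state=(1.019, 1.525)
compare at T: v=1.019, w=1.525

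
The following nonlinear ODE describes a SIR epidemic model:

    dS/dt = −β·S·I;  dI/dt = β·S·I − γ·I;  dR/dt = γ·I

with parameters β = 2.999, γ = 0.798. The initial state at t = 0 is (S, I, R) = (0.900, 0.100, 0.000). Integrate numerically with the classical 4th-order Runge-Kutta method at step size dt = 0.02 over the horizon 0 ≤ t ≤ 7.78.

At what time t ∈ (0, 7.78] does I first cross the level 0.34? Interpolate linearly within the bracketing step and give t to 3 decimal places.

t=0.000: state=(0.900, 0.100, 0.000)
step 1 (dt=0.02): k1=(-0.270, 0.190, 0.080), k2=(-0.274, 0.193, 0.081), k3=(-0.274, 0.193, 0.081), k4=(-0.279, 0.196, 0.083); state += dt/6·(k1+2k2+2k3+k4)
t=0.020: state=(0.895, 0.104, 0.002)
t=0.040: state=(0.889, 0.108, 0.003)
t=0.060: state=(0.883, 0.112, 0.005)
continuing one RK4 step at a time; state shown every 25 steps (Δt=0.5):
t=0.500: state=(0.709, 0.227, 0.063)
t=0.880: state=(0.513, 0.337, 0.149)
next step: t=0.900: state=(0.503, 0.342, 0.155) — I has crossed 0.34
linear interpolation between t=0.880 (0.33734) and t=0.900 (0.34227) → t≈0.891

t = 0.891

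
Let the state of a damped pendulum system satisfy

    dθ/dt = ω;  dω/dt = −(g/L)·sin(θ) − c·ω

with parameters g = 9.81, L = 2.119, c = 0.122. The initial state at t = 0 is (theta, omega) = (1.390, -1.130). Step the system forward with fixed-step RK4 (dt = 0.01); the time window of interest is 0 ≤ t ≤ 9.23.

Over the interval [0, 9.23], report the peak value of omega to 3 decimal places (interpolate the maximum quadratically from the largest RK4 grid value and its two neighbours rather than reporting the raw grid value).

max omega = 2.589

t=0.000: state=(1.390, -1.130)
step 1 (dt=0.01): k1=(-1.130, -4.416), k2=(-1.152, -4.409), k3=(-1.152, -4.409), k4=(-1.174, -4.401); state += dt/6·(k1+2k2+2k3+k4)
t=0.010: state=(1.378, -1.174)
t=0.020: state=(1.367, -1.218)
t=0.030: state=(1.354, -1.262)
continuing one RK4 step at a time; state shown every 50 steps (Δt=0.5):
t=0.500: state=(0.346, -2.786)
t=1.000: state=(-0.942, -1.917)
t=1.500: state=(-1.353, 0.307)
t=2.000: state=(-0.679, 2.245)
t=2.500: state=(0.555, 2.227)
t=3.000: state=(1.214, 0.276)
t=3.500: state=(0.827, -1.730)
t=4.000: state=(-0.269, -2.249)
t=4.500: state=(-1.049, -0.655)
t=5.000: state=(-0.868, 1.317)
t=5.500: state=(0.079, 2.130)
t=6.000: state=(0.894, 0.873)
t=6.500: state=(0.853, -1.008)
t=7.000: state=(0.038, -1.961)
t=7.500: state=(-0.765, -0.974)
t=8.000: state=(-0.810, 0.787)
t=8.500: state=(-0.104, 1.786)
t=9.000: state=(0.661, 0.998)
t=9.230: state=(0.807, 0.256)
largest grid value and its neighbours: omega(2.240)=2.58886, omega(2.250)=2.58911, omega(2.260)=2.58817
parabola through these three points peaks at t≈2.247 with omega≈2.58916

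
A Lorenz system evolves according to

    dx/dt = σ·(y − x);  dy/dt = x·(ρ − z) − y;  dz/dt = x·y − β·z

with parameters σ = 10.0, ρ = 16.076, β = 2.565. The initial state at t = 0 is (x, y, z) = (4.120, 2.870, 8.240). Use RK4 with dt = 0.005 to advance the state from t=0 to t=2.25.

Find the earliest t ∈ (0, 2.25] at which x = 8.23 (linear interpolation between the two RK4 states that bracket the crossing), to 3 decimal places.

t = 0.270

t=0.000: state=(4.120, 2.870, 8.240)
step 1 (dt=0.005): k1=(-12.500, 29.414, -9.311), k2=(-11.452, 29.191, -9.041), k3=(-11.484, 29.209, -9.037), k4=(-10.465, 29.002, -8.767); state += dt/6·(k1+2k2+2k3+k4)
t=0.005: state=(4.063, 3.016, 8.195)
t=0.010: state=(4.015, 3.160, 8.152)
t=0.015: state=(3.977, 3.303, 8.113)
continuing one RK4 step at a time; state shown every 20 steps (Δt=0.1):
t=0.100: state=(4.370, 5.712, 7.930)
t=0.200: state=(6.385, 8.923, 9.640)
t=0.270: state=(8.225, 10.760, 12.753)
next step: t=0.275: state=(8.350, 10.838, 13.035) — x has crossed 8.23
linear interpolation between t=0.270 (8.22453) and t=0.275 (8.35016) → t≈0.270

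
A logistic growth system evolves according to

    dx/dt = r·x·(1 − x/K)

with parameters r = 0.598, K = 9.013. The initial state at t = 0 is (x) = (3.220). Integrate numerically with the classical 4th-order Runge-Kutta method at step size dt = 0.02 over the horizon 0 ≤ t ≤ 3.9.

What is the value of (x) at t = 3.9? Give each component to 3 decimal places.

t=0.000: state=(3.220)
step 1 (dt=0.02): k1=(1.238), k2=(1.240), k3=(1.240), k4=(1.242); state += dt/6·(k1+2k2+2k3+k4)
t=0.020: state=(3.245)
t=0.040: state=(3.270)
t=0.060: state=(3.295)
continuing one RK4 step at a time; state shown every 10 steps (Δt=0.2):
t=0.200: state=(3.472)
t=0.400: state=(3.730)
t=0.600: state=(3.994)
t=0.800: state=(4.261)
t=1.000: state=(4.531)
t=1.200: state=(4.800)
t=1.400: state=(5.067)
t=1.600: state=(5.330)
t=1.800: state=(5.587)
t=2.000: state=(5.837)
t=2.200: state=(6.079)
t=2.400: state=(6.310)
t=2.600: state=(6.531)
t=2.800: state=(6.740)
t=3.000: state=(6.937)
t=3.200: state=(7.122)
t=3.400: state=(7.295)
t=3.600: state=(7.455)
t=3.800: state=(7.603)
t=3.900: state=(7.673)

(x) = (7.673)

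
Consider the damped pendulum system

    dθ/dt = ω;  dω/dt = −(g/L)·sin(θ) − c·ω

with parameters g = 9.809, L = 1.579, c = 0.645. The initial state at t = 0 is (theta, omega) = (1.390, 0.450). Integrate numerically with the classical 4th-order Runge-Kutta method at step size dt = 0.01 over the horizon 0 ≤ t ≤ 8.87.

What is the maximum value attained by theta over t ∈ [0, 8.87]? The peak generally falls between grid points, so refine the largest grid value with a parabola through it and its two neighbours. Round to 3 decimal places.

max theta = 1.406

t=0.000: state=(1.390, 0.450)
step 1 (dt=0.01): k1=(0.450, -6.401), k2=(0.418, -6.383), k3=(0.418, -6.383), k4=(0.386, -6.365); state += dt/6·(k1+2k2+2k3+k4)
t=0.010: state=(1.394, 0.386)
t=0.020: state=(1.398, 0.323)
t=0.030: state=(1.401, 0.260)
continuing one RK4 step at a time; state shown every 50 steps (Δt=0.5):
t=0.500: state=(0.905, -2.159)
t=1.000: state=(-0.332, -2.184)
t=1.500: state=(-0.867, 0.135)
t=2.000: state=(-0.334, 1.687)
t=2.500: state=(0.420, 0.976)
t=3.000: state=(0.493, -0.627)
t=3.500: state=(-0.009, -1.099)
t=4.000: state=(-0.362, -0.182)
t=4.500: state=(-0.203, 0.689)
t=5.000: state=(0.146, 0.530)
t=5.500: state=(0.230, -0.198)
t=6.000: state=(0.025, -0.498)
t=6.500: state=(-0.152, -0.137)
t=7.000: state=(-0.104, 0.283)
t=7.500: state=(0.052, 0.259)
t=8.000: state=(0.104, -0.060)
t=8.500: state=(0.021, -0.221)
t=8.870: state=(-0.050, -0.136)
largest grid value and its neighbours: theta(0.060)=1.40561, theta(0.070)=1.40603, theta(0.080)=1.40583
parabola through these three points peaks at t≈0.072 with theta≈1.40604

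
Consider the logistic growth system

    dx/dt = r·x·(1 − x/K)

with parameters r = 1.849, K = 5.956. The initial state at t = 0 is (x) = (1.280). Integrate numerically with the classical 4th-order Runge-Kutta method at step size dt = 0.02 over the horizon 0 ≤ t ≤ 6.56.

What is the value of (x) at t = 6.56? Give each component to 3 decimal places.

t=0.000: state=(1.280)
step 1 (dt=0.02): k1=(1.858), k2=(1.878), k3=(1.878), k4=(1.897); state += dt/6·(k1+2k2+2k3+k4)
t=0.020: state=(1.318)
t=0.040: state=(1.356)
t=0.060: state=(1.395)
continuing one RK4 step at a time; state shown every 25 steps (Δt=0.5):
t=0.500: state=(2.432)
t=1.000: state=(3.782)
t=1.500: state=(4.850)
t=2.000: state=(5.462)
t=2.500: state=(5.750)
t=3.000: state=(5.872)
t=3.500: state=(5.923)
t=4.000: state=(5.943)
t=4.500: state=(5.951)
t=5.000: state=(5.954)
t=5.500: state=(5.955)
t=6.000: state=(5.956)
t=6.500: state=(5.956)
t=6.560: state=(5.956)

(x) = (5.956)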